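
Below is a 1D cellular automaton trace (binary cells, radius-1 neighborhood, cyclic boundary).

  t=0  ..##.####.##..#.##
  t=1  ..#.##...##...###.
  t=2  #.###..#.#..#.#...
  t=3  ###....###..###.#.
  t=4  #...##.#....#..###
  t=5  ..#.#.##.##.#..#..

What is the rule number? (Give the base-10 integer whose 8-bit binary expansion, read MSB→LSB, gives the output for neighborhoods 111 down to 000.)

45

  nb ###: next=.  (t=0,i=6, bit7=0)
  nb ##.: next=.  (t=0,i=3, bit6=0)
  nb #.#: next=#  (t=0,i=4, bit5=1)
  nb #..: next=.  (t=0,i=0, bit4=0)
  nb .##: next=#  (t=0,i=2, bit3=1)
  nb .#.: next=#  (t=0,i=14, bit2=1)
  nb ..#: next=.  (t=0,i=1, bit1=0)
  nb ...: next=#  (t=1,i=0, bit0=1)
  bits 00101101 = 45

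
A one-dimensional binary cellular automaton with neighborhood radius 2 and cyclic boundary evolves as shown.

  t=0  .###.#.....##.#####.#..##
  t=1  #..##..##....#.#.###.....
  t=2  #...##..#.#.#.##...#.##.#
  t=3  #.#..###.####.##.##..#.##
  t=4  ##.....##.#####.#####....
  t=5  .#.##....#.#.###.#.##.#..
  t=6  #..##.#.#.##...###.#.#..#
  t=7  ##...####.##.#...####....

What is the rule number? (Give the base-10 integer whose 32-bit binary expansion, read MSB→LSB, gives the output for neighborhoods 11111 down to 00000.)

2120717333

  ##### -> .   bit 31 = 0  t=0,i=16
  ####. -> #   bit 30 = 1  t=0,i=17
  ###.# -> #   bit 29 = 1  t=0,i=3
  ###.. -> #   bit 28 = 1  t=1,i=19
  ##.## -> #   bit 27 = 1  t=0,i=0
  ##.#. -> #   bit 26 = 1  t=0,i=4
  ##..# -> #   bit 25 = 1  t=1,i=5
  ##... -> .   bit 24 = 0  t=1,i=9
  #.### -> .   bit 23 = 0  t=0,i=1
  #.##. -> #   bit 22 = 1  t=2,i=14
  #.#.# -> #   bit 21 = 1  t=1,i=15
  #.#.. -> .   bit 20 = 0  t=0,i=5
  #..## -> .   bit 19 = 0  t=0,i=22
  #..#. -> #   bit 18 = 1  t=2,i=7
  #...# -> #   bit 17 = 1  t=2,i=2
  #.... -> #   bit 16 = 1  t=0,i=7
  .#### -> #   bit 15 = 1  t=0,i=15
  .###. -> .   bit 14 = 0  t=0,i=2
  .##.# -> .   bit 13 = 0  t=0,i=12
  .##.. -> #   bit 12 = 1  t=1,i=4
  .#.## -> .   bit 11 = 0  t=1,i=16
  .#.#. -> #   bit 10 = 1  t=1,i=14
  .#..# -> .   bit 9 = 0  t=0,i=21
  .#... -> .   bit 8 = 0  t=0,i=6
  ..### -> .   bit 7 = 0  t=3,i=5
  ..##. -> .   bit 6 = 0  t=0,i=11
  ..#.# -> .   bit 5 = 0  t=1,i=13
  ..#.. -> #   bit 4 = 1  t=1,i=0
  ...## -> .   bit 3 = 0  t=0,i=10
  ...#. -> #   bit 2 = 1  t=1,i=12
  ....# -> .   bit 1 = 0  t=0,i=9
  ..... -> #   bit 0 = 1  t=0,i=8
  bits 01111110011001111001010000010101 = 2120717333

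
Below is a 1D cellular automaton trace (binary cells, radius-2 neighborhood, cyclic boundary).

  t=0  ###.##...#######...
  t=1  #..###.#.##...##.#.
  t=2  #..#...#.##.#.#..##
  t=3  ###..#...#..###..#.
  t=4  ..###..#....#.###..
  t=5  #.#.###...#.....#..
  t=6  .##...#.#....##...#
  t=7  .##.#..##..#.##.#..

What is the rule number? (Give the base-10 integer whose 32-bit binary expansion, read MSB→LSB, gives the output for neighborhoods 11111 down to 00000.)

1517720771

  #####|.  b31=0 t=0,i=11
  ####.|#  b30=1 t=0,i=14
  ###.#|.  b29=0 t=0,i=2
  ###..|#  b28=1 t=0,i=15
  ##.##|#  b27=1 t=0,i=3
  ##.#.|.  b26=0 t=1,i=6
  ##..#|#  b25=1 t=2,i=1
  ##...|.  b24=0 t=0,i=6
  #.###|.  b23=0 t=3,i=0
  #.##.|#  b22=1 t=0,i=4
  #.#.#|#  b21=1 t=1,i=7
  #.#..|#  b20=1 t=1,i=0
  #..##|.  b19=0 t=1,i=2
  #..#.|#  b18=1 t=2,i=2
  #...#|#  b17=1 t=0,i=7
  #....|.  b16=0 t=4,i=9
  .####|#  b15=1 t=0,i=10
  .###.|.  b14=0 t=0,i=1
  .##.#|.  b13=0 t=1,i=15
  .##..|#  b12=1 t=0,i=5
  .#.##|.  b11=0 t=1,i=8
  .#.#.|#  b10=1 t=1,i=18
  .#..#|.  b9=0 t=1,i=1
  .#...|.  b8=0 t=2,i=4
  ..###|#  b7=1 t=0,i=0
  ..##.|#  b6=1 t=1,i=14
  ..#.#|.  b5=0 t=2,i=7
  ..#..|.  b4=0 t=2,i=3
  ...##|.  b3=0 t=0,i=8
  ...#.|.  b2=0 t=2,i=6
  ....#|#  b1=1 t=4,i=0
  .....|#  b0=1 t=5,i=13
  bits 01011010011101101001010011000011 = 1517720771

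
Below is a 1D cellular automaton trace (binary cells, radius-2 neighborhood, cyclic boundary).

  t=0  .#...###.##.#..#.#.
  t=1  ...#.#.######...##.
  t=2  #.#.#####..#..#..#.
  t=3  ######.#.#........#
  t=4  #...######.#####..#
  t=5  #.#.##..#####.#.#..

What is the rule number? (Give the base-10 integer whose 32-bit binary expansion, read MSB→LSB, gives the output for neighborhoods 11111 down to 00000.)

  ##### -> .   bit 31 = 0  t=1,i=9
  ####. -> #   bit 30 = 1  t=1,i=11
  ###.# -> #   bit 29 = 1  t=0,i=7
  ###.. -> .   bit 28 = 0  t=1,i=12
  ##.## -> #   bit 27 = 1  t=0,i=8
  ##.#. -> #   bit 26 = 1  t=0,i=11
  ##..# -> #   bit 25 = 1  t=2,i=9
  ##... -> .   bit 24 = 0  t=1,i=13
  #.### -> #   bit 23 = 1  t=1,i=7
  #.##. -> #   bit 22 = 1  t=0,i=9
  #.#.# -> #   bit 21 = 1  t=1,i=5
  #.#.. -> #   bit 20 = 1  t=0,i=12
  #..## -> .   bit 19 = 0  t=4,i=17
  #..#. -> .   bit 18 = 0  t=0,i=0
  #...# -> #   bit 17 = 1  t=0,i=3
  #.... -> #   bit 16 = 1  t=1,i=0
  .#### -> #   bit 15 = 1  t=1,i=8
  .###. -> .   bit 14 = 0  t=0,i=6
  .##.# -> #   bit 13 = 1  t=0,i=10
  .##.. -> #   bit 12 = 1  t=1,i=17
  .#.## -> #   bit 11 = 1  t=1,i=6
  .#.#. -> #   bit 10 = 1  t=0,i=16
  .#..# -> .   bit 9 = 0  t=0,i=13
  .#... -> .   bit 8 = 0  t=0,i=2
  ..### -> #   bit 7 = 1  t=0,i=5
  ..##. -> .   bit 6 = 0  t=1,i=16
  ..#.# -> .   bit 5 = 0  t=0,i=15
  ..#.. -> .   bit 4 = 0  t=0,i=1
  ...## -> .   bit 3 = 0  t=0,i=4
  ...#. -> #   bit 2 = 1  t=1,i=2
  ....# -> .   bit 1 = 0  t=1,i=1
  ..... -> #   bit 0 = 1  t=3,i=12
  bits 01101110111100111011110010000101 = 1861467269

1861467269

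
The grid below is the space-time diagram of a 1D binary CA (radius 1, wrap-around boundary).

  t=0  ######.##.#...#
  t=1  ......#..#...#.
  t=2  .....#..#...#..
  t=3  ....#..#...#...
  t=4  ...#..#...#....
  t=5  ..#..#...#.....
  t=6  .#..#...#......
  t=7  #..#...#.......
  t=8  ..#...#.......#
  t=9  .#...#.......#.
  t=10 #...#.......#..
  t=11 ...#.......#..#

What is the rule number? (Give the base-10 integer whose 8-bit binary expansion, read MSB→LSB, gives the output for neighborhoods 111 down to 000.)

  ### -> .   bit 7 = 0  t=0,i=0
  ##. -> .   bit 6 = 0  t=0,i=5
  #.# -> #   bit 5 = 1  t=0,i=6
  #.. -> .   bit 4 = 0  t=0,i=11
  .## -> .   bit 3 = 0  t=0,i=7
  .#. -> .   bit 2 = 0  t=0,i=10
  ..# -> #   bit 1 = 1  t=0,i=13
  ... -> .   bit 0 = 0  t=0,i=12
  bits 00100010 = 34

34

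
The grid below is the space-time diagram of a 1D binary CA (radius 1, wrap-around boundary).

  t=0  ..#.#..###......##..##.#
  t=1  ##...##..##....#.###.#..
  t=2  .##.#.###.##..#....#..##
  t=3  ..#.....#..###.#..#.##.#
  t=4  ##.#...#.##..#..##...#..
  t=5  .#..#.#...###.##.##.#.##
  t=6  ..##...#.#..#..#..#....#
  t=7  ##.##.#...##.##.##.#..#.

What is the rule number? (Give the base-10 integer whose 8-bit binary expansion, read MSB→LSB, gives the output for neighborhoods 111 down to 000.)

  ###|.  b7=0 t=0,i=8
  ##.|#  b6=1 t=0,i=9
  #.#|.  b5=0 t=0,i=3
  #..|#  b4=1 t=0,i=0
  .##|.  b3=0 t=0,i=7
  .#.|.  b2=0 t=0,i=2
  ..#|#  b1=1 t=0,i=1
  ...|.  b0=0 t=0,i=11
  bits 01010010 = 82

82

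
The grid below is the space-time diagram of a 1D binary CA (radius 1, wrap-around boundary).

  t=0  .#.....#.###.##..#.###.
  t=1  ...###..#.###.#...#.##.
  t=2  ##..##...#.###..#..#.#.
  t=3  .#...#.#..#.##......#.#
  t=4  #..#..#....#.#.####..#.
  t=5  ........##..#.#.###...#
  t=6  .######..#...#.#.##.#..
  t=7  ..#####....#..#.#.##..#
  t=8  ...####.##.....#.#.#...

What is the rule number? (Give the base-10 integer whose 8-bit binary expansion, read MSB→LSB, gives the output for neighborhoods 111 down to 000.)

225

  ### -> #   bit 7 = 1  t=0,i=10
  ##. -> #   bit 6 = 1  t=0,i=11
  #.# -> #   bit 5 = 1  t=0,i=8
  #.. -> .   bit 4 = 0  t=0,i=2
  .## -> .   bit 3 = 0  t=0,i=9
  .#. -> .   bit 2 = 0  t=0,i=1
  ..# -> .   bit 1 = 0  t=0,i=0
  ... -> #   bit 0 = 1  t=0,i=3
  bits 11100001 = 225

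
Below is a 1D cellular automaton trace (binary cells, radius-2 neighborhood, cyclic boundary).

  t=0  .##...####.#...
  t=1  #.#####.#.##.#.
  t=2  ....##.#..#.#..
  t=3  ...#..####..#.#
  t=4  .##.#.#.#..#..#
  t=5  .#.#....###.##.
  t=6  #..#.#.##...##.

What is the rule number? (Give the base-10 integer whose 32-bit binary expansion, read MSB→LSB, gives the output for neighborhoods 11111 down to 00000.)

  [31] ##### => #  t=1,i=4
  [30] ####. => #  t=0,i=8
  [29] ###.# => .  t=0,i=9
  [28] ###.. => .  t=3,i=9
  [27] ##.## => .  t=5,i=11
  [26] ##.#. => #  t=0,i=10
  [25] ##..# => .  t=3,i=10
  [24] ##... => #  t=0,i=3
  [23] #.### => .  t=1,i=2
  [22] #.##. => #  t=1,i=10
  [21] #.#.# => .  t=1,i=0
  [20] #.#.. => #  t=0,i=11
  [19] #..## => .  t=3,i=5
  [18] #..#. => #  t=2,i=9
  [17] #...# => #  t=0,i=4
  [16] #.... => #  t=0,i=13
  [15] .#### => .  t=0,i=7
  [14] .###. => .  t=5,i=9
  [13] .##.# => .  t=1,i=11
  [12] .##.. => #  t=0,i=2
  [11] .#.## => .  t=1,i=1
  [10] .#.#. => .  t=1,i=14
  [9] .#..# => #  t=2,i=8
  [8] .#... => .  t=0,i=12
  [7] ..### => #  t=0,i=6
  [6] ..##. => .  t=0,i=1
  [5] ..#.# => .  t=2,i=10
  [4] ..#.. => .  t=3,i=3
  [3] ...## => #  t=0,i=0
  [2] ...#. => #  t=3,i=2
  [1] ....# => .  t=0,i=14
  [0] ..... => .  t=2,i=0
  bits 11000101010101110001001010001100 = 3310817932

3310817932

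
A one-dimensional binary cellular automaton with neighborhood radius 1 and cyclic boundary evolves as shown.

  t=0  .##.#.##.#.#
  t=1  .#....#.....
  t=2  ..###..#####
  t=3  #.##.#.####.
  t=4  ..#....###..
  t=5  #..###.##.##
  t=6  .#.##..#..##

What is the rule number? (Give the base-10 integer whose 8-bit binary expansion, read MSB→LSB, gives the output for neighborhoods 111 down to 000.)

  ###|#  b7=1 t=2,i=3
  ##.|.  b6=0 t=0,i=2
  #.#|.  b5=0 t=0,i=0
  #..|#  b4=1 t=1,i=2
  .##|#  b3=1 t=0,i=1
  .#.|.  b2=0 t=0,i=4
  ..#|.  b1=0 t=1,i=0
  ...|#  b0=1 t=1,i=3
  bits 10011001 = 153

153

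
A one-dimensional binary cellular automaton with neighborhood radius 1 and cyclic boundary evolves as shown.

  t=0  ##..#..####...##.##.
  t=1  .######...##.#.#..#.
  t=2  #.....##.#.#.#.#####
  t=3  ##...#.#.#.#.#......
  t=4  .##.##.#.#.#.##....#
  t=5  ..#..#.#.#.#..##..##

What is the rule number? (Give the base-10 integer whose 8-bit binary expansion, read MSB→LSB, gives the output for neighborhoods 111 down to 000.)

86

  [7] ### => .  t=0,i=8
  [6] ##. => #  t=0,i=1
  [5] #.# => .  t=0,i=16
  [4] #.. => #  t=0,i=2
  [3] .## => .  t=0,i=0
  [2] .#. => #  t=0,i=4
  [1] ..# => #  t=0,i=3
  [0] ... => .  t=0,i=12
  bits 01010110 = 86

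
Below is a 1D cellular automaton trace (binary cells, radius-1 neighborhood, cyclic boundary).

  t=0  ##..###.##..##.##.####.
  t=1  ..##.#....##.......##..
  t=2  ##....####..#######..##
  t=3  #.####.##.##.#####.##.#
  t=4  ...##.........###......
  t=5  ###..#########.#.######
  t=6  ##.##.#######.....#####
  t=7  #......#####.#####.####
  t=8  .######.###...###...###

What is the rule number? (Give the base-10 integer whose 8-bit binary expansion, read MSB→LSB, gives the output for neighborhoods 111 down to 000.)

147

  ###|#  b7=1 t=0,i=5
  ##.|.  b6=0 t=0,i=1
  #.#|.  b5=0 t=0,i=7
  #..|#  b4=1 t=0,i=2
  .##|.  b3=0 t=0,i=0
  .#.|.  b2=0 t=1,i=5
  ..#|#  b1=1 t=0,i=3
  ...|#  b0=1 t=1,i=0
  bits 10010011 = 147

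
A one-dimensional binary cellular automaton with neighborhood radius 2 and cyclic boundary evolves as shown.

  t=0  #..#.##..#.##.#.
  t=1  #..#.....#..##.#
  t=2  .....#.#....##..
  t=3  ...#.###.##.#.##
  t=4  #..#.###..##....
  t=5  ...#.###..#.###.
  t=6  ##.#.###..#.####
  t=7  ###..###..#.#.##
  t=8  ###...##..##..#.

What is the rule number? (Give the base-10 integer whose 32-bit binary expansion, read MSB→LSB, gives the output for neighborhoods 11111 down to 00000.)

4119946338

  [31] ##### => #  t=6,i=14
  [30] ####. => #  t=6,i=0
  [29] ###.# => #  t=3,i=7
  [28] ###.. => #  t=4,i=7
  [27] ##.## => .  t=1,i=14
  [26] ##.#. => #  t=0,i=13
  [25] ##..# => .  t=0,i=7
  [24] ##... => #  t=2,i=14
  [23] #.### => #  t=3,i=5
  [22] #.##. => .  t=0,i=5
  [21] #.#.# => .  t=0,i=14
  [20] #.#.. => #  t=0,i=0
  [19] #..## => .  t=1,i=11
  [18] #..#. => .  t=0,i=2
  [17] #...# => .  t=3,i=1
  [16] #.... => #  t=1,i=5
  [15] .#### => .  t=6,i=13
  [14] .###. => #  t=3,i=6
  [13] .##.# => #  t=0,i=12
  [12] .##.. => .  t=0,i=6
  [11] .#.## => .  t=0,i=4
  [10] .#.#. => #  t=0,i=15
  [9] .#..# => .  t=0,i=1
  [8] .#... => .  t=1,i=4
  [7] ..### => .  t=7,i=5
  [6] ..##. => #  t=1,i=12
  [5] ..#.# => #  t=0,i=3
  [4] ..#.. => .  t=1,i=3
  [3] ...## => .  t=2,i=11
  [2] ...#. => .  t=1,i=8
  [1] ....# => #  t=1,i=7
  [0] ..... => .  t=1,i=6
  bits 11110101100100010110010001100010 = 4119946338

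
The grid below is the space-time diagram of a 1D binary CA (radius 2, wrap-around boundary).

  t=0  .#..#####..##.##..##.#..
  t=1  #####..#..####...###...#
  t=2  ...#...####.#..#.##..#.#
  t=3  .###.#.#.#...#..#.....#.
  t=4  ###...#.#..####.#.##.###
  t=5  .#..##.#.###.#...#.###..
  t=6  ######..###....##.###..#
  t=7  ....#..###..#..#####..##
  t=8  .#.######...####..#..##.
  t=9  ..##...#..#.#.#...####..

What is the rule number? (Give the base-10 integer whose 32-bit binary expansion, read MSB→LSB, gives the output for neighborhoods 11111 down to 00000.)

1217097429

  ##### -> .   bit 31 = 0  t=0,i=6
  ####. -> #   bit 30 = 1  t=0,i=7
  ###.# -> .   bit 29 = 0  t=2,i=10
  ###.. -> .   bit 28 = 0  t=0,i=8
  ##.## -> #   bit 27 = 1  t=0,i=13
  ##.#. -> .   bit 26 = 0  t=0,i=20
  ##..# -> .   bit 25 = 0  t=0,i=9
  ##... -> .   bit 24 = 0  t=1,i=14
  #.### -> #   bit 23 = 1  t=4,i=21
  #.##. -> .   bit 22 = 0  t=0,i=14
  #.#.# -> .   bit 21 = 0  t=3,i=5
  #.#.. -> .   bit 20 = 0  t=0,i=21
  #..## -> #   bit 19 = 1  t=0,i=3
  #..#. -> .   bit 18 = 0  t=1,i=6
  #...# -> #   bit 17 = 1  t=0,i=23
  #.... -> #   bit 16 = 1  t=3,i=18
  .#### -> .   bit 15 = 0  t=0,i=5
  .###. -> #   bit 14 = 1  t=1,i=18
  .##.# -> #   bit 13 = 1  t=0,i=12
  .##.. -> .   bit 12 = 0  t=0,i=15
  .#.## -> #   bit 11 = 1  t=2,i=16
  .#.#. -> #   bit 10 = 1  t=2,i=22
  .#..# -> #   bit 9 = 1  t=0,i=2
  .#... -> .   bit 8 = 0  t=0,i=22
  ..### -> #   bit 7 = 1  t=0,i=4
  ..##. -> #   bit 6 = 1  t=0,i=11
  ..#.# -> .   bit 5 = 0  t=2,i=15
  ..#.. -> #   bit 4 = 1  t=0,i=1
  ...## -> .   bit 3 = 0  t=1,i=16
  ...#. -> #   bit 2 = 1  t=0,i=0
  ....# -> .   bit 1 = 0  t=3,i=20
  ..... -> #   bit 0 = 1  t=3,i=19
  bits 01001000100010110110111011010101 = 1217097429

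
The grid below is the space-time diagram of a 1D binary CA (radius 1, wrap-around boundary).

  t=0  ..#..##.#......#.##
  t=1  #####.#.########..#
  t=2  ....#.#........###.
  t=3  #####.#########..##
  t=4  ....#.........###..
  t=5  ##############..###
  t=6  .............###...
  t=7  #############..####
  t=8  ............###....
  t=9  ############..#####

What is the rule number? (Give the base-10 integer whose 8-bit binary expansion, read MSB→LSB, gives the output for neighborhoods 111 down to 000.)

  [7] ### => .  t=1,i=0
  [6] ##. => #  t=0,i=6
  [5] #.# => .  t=0,i=7
  [4] #.. => #  t=0,i=0
  [3] .## => .  t=0,i=5
  [2] .#. => #  t=0,i=2
  [1] ..# => #  t=0,i=1
  [0] ... => #  t=0,i=10
  bits 01010111 = 87

87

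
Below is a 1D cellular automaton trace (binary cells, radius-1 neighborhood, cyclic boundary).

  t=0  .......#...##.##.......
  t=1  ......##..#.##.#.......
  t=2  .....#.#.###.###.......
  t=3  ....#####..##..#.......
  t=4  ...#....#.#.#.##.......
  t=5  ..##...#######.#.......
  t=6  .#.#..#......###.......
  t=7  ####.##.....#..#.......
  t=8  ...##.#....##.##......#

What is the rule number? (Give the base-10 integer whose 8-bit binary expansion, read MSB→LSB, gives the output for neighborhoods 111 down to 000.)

  ###|.  b7=0 t=2,i=10
  ##.|#  b6=1 t=0,i=12
  #.#|#  b5=1 t=0,i=13
  #..|.  b4=0 t=0,i=8
  .##|.  b3=0 t=0,i=11
  .#.|#  b2=1 t=0,i=7
  ..#|#  b1=1 t=0,i=6
  ...|.  b0=0 t=0,i=0
  bits 01100110 = 102

102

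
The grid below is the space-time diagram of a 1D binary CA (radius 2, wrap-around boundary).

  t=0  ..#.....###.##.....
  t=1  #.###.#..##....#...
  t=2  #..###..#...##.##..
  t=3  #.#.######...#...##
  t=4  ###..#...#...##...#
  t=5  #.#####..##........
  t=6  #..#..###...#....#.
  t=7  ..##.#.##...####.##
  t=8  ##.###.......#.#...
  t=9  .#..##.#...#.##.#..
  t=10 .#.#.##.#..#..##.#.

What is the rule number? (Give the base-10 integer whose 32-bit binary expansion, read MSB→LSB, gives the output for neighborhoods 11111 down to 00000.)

908977458

  [31] ##### => .  t=3,i=6
  [30] ####. => .  t=3,i=8
  [29] ###.# => #  t=0,i=10
  [28] ###.. => #  t=2,i=5
  [27] ##.## => .  t=0,i=11
  [26] ##.#. => #  t=1,i=5
  [25] ##..# => #  t=2,i=6
  [24] ##... => .  t=0,i=14
  [23] #.### => .  t=1,i=2
  [22] #.##. => .  t=0,i=12
  [21] #.#.# => #  t=3,i=2
  [20] #.#.. => .  t=1,i=6
  [19] #..## => #  t=1,i=8
  [18] #..#. => #  t=2,i=7
  [17] #...# => .  t=1,i=17
  [16] #.... => #  t=0,i=4
  [15] .#### => #  t=3,i=5
  [14] .###. => #  t=0,i=9
  [13] .##.# => #  t=2,i=13
  [12] .##.. => .  t=0,i=13
  [11] .#.## => .  t=1,i=1
  [10] .#.#. => #  t=6,i=18
  [9] .#..# => .  t=1,i=7
  [8] .#... => #  t=0,i=3
  [7] ..### => .  t=0,i=8
  [6] ..##. => .  t=1,i=9
  [5] ..#.# => #  t=1,i=0
  [4] ..#.. => #  t=0,i=2
  [3] ...## => .  t=0,i=7
  [2] ...#. => .  t=0,i=1
  [1] ....# => #  t=0,i=0
  [0] ..... => .  t=0,i=5
  bits 00110110001011011110010100110010 = 908977458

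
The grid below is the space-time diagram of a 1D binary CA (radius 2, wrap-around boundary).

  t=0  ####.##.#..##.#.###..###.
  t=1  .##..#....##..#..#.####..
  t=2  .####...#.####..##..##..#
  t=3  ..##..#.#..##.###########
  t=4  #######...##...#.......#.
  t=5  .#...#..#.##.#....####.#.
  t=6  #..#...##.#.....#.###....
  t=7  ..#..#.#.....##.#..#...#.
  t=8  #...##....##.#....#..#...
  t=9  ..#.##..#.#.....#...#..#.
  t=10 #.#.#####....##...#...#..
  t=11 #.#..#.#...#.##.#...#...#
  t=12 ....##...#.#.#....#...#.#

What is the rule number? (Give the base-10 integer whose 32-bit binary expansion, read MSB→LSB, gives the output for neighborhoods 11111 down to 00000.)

  nb #####: next=.  (t=3,i=16, bit31=0)
  nb ####.: next=#  (t=0,i=2, bit30=1)
  nb ###.#: next=.  (t=0,i=3, bit29=0)
  nb ###..: next=.  (t=0,i=18, bit28=0)
  nb ##.##: next=.  (t=0,i=4, bit27=0)
  nb ##.#.: next=.  (t=0,i=7, bit26=0)
  nb ##..#: next=#  (t=0,i=19, bit25=1)
  nb ##...: next=.  (t=1,i=23, bit24=0)
  nb #.###: next=.  (t=0,i=0, bit23=0)
  nb #.##.: next=#  (t=0,i=5, bit22=1)
  nb #.#.#: next=#  (t=0,i=14, bit21=1)
  nb #.#..: next=.  (t=0,i=8, bit20=0)
  nb #..##: next=#  (t=0,i=10, bit19=1)
  nb #..#.: next=#  (t=1,i=4, bit18=1)
  nb #...#: next=#  (t=1,i=24, bit17=1)
  nb #....: next=.  (t=1,i=7, bit16=0)
  nb .####: next=#  (t=0,i=1, bit15=1)
  nb .###.: next=#  (t=0,i=17, bit14=1)
  nb .##.#: next=.  (t=0,i=6, bit13=0)
  nb .##..: next=#  (t=1,i=2, bit12=1)
  nb .#.##: next=.  (t=0,i=15, bit11=0)
  nb .#.#.: next=.  (t=3,i=7, bit10=0)
  nb .#..#: next=.  (t=0,i=9, bit9=0)
  nb .#...: next=.  (t=1,i=6, bit8=0)
  nb ..###: next=#  (t=0,i=21, bit7=1)
  nb ..##.: next=#  (t=0,i=11, bit6=1)
  nb ..#.#: next=#  (t=1,i=17, bit5=1)
  nb ..#..: next=.  (t=1,i=5, bit4=0)
  nb ...##: next=.  (t=1,i=0, bit3=0)
  nb ...#.: next=.  (t=2,i=7, bit2=0)
  nb ....#: next=#  (t=1,i=8, bit1=1)
  nb .....: next=#  (t=4,i=18, bit0=1)
  bits 01000010011011101101000011100011 = 1114558691

1114558691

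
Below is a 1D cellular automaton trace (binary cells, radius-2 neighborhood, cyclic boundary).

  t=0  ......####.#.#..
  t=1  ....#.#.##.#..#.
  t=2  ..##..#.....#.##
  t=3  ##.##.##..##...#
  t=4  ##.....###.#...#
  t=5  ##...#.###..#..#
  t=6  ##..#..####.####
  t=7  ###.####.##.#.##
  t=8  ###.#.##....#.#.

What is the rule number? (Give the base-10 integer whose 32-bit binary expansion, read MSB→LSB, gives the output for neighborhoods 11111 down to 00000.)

  ##### -> #   bit 31 = 1  t=6,i=14
  ####. -> #   bit 30 = 1  t=0,i=8
  ###.# -> #   bit 29 = 1  t=0,i=9
  ###.. -> #   bit 28 = 1  t=4,i=1
  ##.## -> .   bit 27 = 0  t=3,i=2
  ##.#. -> .   bit 26 = 0  t=0,i=10
  ##..# -> #   bit 25 = 1  t=2,i=0
  ##... -> .   bit 24 = 0  t=3,i=12
  #.### -> #   bit 23 = 1  t=5,i=7
  #.##. -> .   bit 22 = 0  t=1,i=8
  #.#.# -> #   bit 21 = 1  t=0,i=11
  #.#.. -> .   bit 20 = 0  t=0,i=13
  #..## -> #   bit 19 = 1  t=2,i=1
  #..#. -> .   bit 18 = 0  t=1,i=13
  #...# -> .   bit 17 = 0  t=3,i=13
  #.... -> .   bit 16 = 0  t=0,i=15
  .#### -> .   bit 15 = 0  t=0,i=7
  .###. -> #   bit 14 = 1  t=3,i=0
  .##.# -> .   bit 13 = 0  t=1,i=9
  .##.. -> #   bit 12 = 1  t=2,i=3
  .#.## -> .   bit 11 = 0  t=1,i=7
  .#.#. -> .   bit 10 = 0  t=0,i=12
  .#..# -> #   bit 9 = 1  t=1,i=12
  .#... -> #   bit 8 = 1  t=0,i=14
  ..### -> #   bit 7 = 1  t=0,i=6
  ..##. -> .   bit 6 = 0  t=2,i=2
  ..#.# -> .   bit 5 = 0  t=1,i=4
  ..#.. -> #   bit 4 = 1  t=1,i=14
  ...## -> .   bit 3 = 0  t=0,i=5
  ...#. -> #   bit 2 = 1  t=1,i=3
  ....# -> #   bit 1 = 1  t=0,i=4
  ..... -> .   bit 0 = 0  t=0,i=0
  bits 11110010101010000101001110010110 = 4071117718

4071117718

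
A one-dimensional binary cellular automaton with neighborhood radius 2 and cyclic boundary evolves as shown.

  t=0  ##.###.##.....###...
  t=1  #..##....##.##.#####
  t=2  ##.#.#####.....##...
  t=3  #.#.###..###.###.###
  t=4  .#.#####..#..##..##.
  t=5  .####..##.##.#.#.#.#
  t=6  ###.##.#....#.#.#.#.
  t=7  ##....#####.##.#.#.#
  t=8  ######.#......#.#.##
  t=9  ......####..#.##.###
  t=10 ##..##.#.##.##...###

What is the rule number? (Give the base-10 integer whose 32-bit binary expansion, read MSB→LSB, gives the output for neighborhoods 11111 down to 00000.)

395562874

  [31] ##### => .  t=1,i=17
  [30] ####. => .  t=1,i=19
  [29] ###.# => .  t=0,i=5
  [28] ###.. => #  t=0,i=16
  [27] ##.## => .  t=0,i=2
  [26] ##.#. => #  t=2,i=2
  [25] ##..# => #  t=1,i=1
  [24] ##... => #  t=0,i=9
  [23] #.### => #  t=0,i=3
  [22] #.##. => .  t=0,i=7
  [21] #.#.# => .  t=2,i=3
  [20] #.#.. => #  t=6,i=7
  [19] #..## => .  t=1,i=2
  [18] #..#. => .  t=4,i=0
  [17] #...# => #  t=0,i=18
  [16] #.... => #  t=0,i=10
  [15] .#### => #  t=1,i=16
  [14] .###. => #  t=0,i=4
  [13] .##.# => .  t=0,i=1
  [12] .##.. => .  t=0,i=8
  [11] .#.## => #  t=2,i=4
  [10] .#.#. => #  t=5,i=14
  [9] .#..# => #  t=4,i=11
  [8] .#... => #  t=6,i=8
  [7] ..### => .  t=0,i=14
  [6] ..##. => #  t=0,i=0
  [5] ..#.# => #  t=4,i=1
  [4] ..#.. => #  t=4,i=10
  [3] ...## => #  t=0,i=13
  [2] ...#. => .  t=6,i=11
  [1] ....# => #  t=0,i=12
  [0] ..... => .  t=0,i=11
  bits 00010111100100111100111101111010 = 395562874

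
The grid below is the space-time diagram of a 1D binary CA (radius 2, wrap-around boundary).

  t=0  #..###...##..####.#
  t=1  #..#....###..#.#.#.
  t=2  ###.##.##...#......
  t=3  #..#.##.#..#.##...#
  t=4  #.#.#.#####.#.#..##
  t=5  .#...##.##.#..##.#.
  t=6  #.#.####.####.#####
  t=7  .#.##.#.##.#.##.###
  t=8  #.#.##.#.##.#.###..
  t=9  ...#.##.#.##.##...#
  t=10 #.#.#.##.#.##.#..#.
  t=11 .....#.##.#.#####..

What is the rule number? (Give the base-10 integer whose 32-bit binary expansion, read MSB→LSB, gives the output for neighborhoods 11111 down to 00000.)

3432332236

  ##### -> #   bit 31 = 1  t=4,i=8
  ####. -> #   bit 30 = 1  t=0,i=15
  ###.# -> .   bit 29 = 0  t=0,i=16
  ###.. -> .   bit 28 = 0  t=0,i=5
  ##.## -> #   bit 27 = 1  t=0,i=17
  ##.#. -> #   bit 26 = 1  t=3,i=7
  ##..# -> .   bit 25 = 0  t=0,i=1
  ##... -> .   bit 24 = 0  t=0,i=6
  #.### -> #   bit 23 = 1  t=4,i=6
  #.##. -> .   bit 22 = 0  t=0,i=18
  #.#.# -> .   bit 21 = 0  t=1,i=15
  #.#.. -> #   bit 20 = 1  t=1,i=0
  #..## -> .   bit 19 = 0  t=0,i=2
  #..#. -> #   bit 18 = 1  t=1,i=2
  #...# -> .   bit 17 = 0  t=0,i=7
  #.... -> #   bit 16 = 1  t=1,i=5
  .#### -> .   bit 15 = 0  t=0,i=14
  .###. -> .   bit 14 = 0  t=0,i=4
  .##.# -> #   bit 13 = 1  t=2,i=5
  .##.. -> #   bit 12 = 1  t=0,i=0
  .#.## -> #   bit 11 = 1  t=3,i=4
  .#.#. -> .   bit 10 = 0  t=1,i=14
  .#..# -> #   bit 9 = 1  t=1,i=1
  .#... -> #   bit 8 = 1  t=1,i=4
  ..### -> #   bit 7 = 1  t=0,i=3
  ..##. -> #   bit 6 = 1  t=0,i=9
  ..#.# -> .   bit 5 = 0  t=1,i=13
  ..#.. -> .   bit 4 = 0  t=1,i=3
  ...## -> #   bit 3 = 1  t=0,i=8
  ...#. -> #   bit 2 = 1  t=2,i=11
  ....# -> .   bit 1 = 0  t=1,i=6
  ..... -> .   bit 0 = 0  t=2,i=15
  bits 11001100100101010011101111001100 = 3432332236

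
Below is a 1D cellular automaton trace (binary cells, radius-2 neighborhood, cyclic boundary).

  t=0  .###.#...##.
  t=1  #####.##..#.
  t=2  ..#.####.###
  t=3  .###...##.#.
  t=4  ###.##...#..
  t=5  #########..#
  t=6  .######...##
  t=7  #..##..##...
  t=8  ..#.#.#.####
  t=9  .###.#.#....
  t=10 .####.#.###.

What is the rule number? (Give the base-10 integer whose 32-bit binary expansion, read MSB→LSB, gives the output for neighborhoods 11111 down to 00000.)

  ##### -> #   bit 31 = 1  t=1,i=2
  ####. -> .   bit 30 = 0  t=1,i=3
  ###.# -> #   bit 29 = 1  t=0,i=3
  ###.. -> .   bit 28 = 0  t=2,i=11
  ##.## -> #   bit 27 = 1  t=1,i=5
  ##.#. -> #   bit 26 = 1  t=0,i=4
  ##..# -> .   bit 25 = 0  t=0,i=11
  ##... -> #   bit 24 = 1  t=3,i=4
  #.### -> .   bit 23 = 0  t=1,i=0
  #.##. -> #   bit 22 = 1  t=1,i=6
  #.#.# -> .   bit 21 = 0  t=8,i=4
  #.#.. -> .   bit 20 = 0  t=0,i=5
  #..## -> #   bit 19 = 1  t=0,i=0
  #..#. -> #   bit 18 = 1  t=1,i=9
  #...# -> #   bit 17 = 1  t=0,i=7
  #.... -> #   bit 16 = 1  t=9,i=9
  .#### -> .   bit 15 = 0  t=1,i=1
  .###. -> #   bit 14 = 1  t=0,i=2
  .##.# -> .   bit 13 = 0  t=3,i=8
  .##.. -> #   bit 12 = 1  t=0,i=10
  .#.## -> #   bit 11 = 1  t=1,i=11
  .#.#. -> #   bit 10 = 1  t=8,i=3
  .#..# -> .   bit 9 = 0  t=3,i=11
  .#... -> #   bit 8 = 1  t=0,i=6
  ..### -> #   bit 7 = 1  t=0,i=1
  ..##. -> .   bit 6 = 0  t=0,i=9
  ..#.# -> #   bit 5 = 1  t=1,i=10
  ..#.. -> .   bit 4 = 0  t=4,i=9
  ...## -> .   bit 3 = 0  t=0,i=8
  ...#. -> #   bit 2 = 1  t=4,i=8
  ....# -> .   bit 1 = 0  t=9,i=11
  ..... -> #   bit 0 = 1  t=9,i=10
  bits 10101101010011110101110110100101 = 2907659685

2907659685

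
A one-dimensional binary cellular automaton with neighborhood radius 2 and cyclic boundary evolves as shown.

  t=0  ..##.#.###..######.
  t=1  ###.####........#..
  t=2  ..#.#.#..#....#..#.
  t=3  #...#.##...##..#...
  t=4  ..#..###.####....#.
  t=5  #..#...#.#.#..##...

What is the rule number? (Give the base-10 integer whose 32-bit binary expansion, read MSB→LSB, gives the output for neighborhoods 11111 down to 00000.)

  ##### -> .   bit 31 = 0  t=0,i=14
  ####. -> #   bit 30 = 1  t=0,i=16
  ###.# -> #   bit 29 = 1  t=1,i=2
  ###.. -> .   bit 28 = 0  t=0,i=9
  ##.## -> .   bit 27 = 0  t=1,i=3
  ##.#. -> #   bit 26 = 1  t=0,i=4
  ##..# -> .   bit 25 = 0  t=0,i=10
  ##... -> .   bit 24 = 0  t=0,i=18
  #.### -> #   bit 23 = 1  t=0,i=7
  #.##. -> #   bit 22 = 1  t=3,i=6
  #.#.# -> #   bit 21 = 1  t=0,i=5
  #.#.. -> #   bit 20 = 1  t=2,i=6
  #..## -> .   bit 19 = 0  t=0,i=11
  #..#. -> .   bit 18 = 0  t=2,i=8
  #...# -> #   bit 17 = 1  t=0,i=0
  #.... -> #   bit 16 = 1  t=1,i=9
  .#### -> .   bit 15 = 0  t=0,i=13
  .###. -> .   bit 14 = 0  t=0,i=8
  .##.# -> .   bit 13 = 0  t=0,i=3
  .##.. -> #   bit 12 = 1  t=3,i=7
  .#.## -> #   bit 11 = 1  t=0,i=6
  .#.#. -> .   bit 10 = 0  t=2,i=3
  .#..# -> #   bit 9 = 1  t=1,i=17
  .#... -> .   bit 8 = 0  t=2,i=10
  ..### -> .   bit 7 = 0  t=0,i=12
  ..##. -> #   bit 6 = 1  t=0,i=2
  ..#.# -> .   bit 5 = 0  t=2,i=2
  ..#.. -> .   bit 4 = 0  t=1,i=16
  ...## -> #   bit 3 = 1  t=0,i=1
  ...#. -> .   bit 2 = 0  t=1,i=15
  ....# -> #   bit 1 = 1  t=1,i=14
  ..... -> .   bit 0 = 0  t=1,i=10
  bits 01100100111100110001101001001010 = 1693653578

1693653578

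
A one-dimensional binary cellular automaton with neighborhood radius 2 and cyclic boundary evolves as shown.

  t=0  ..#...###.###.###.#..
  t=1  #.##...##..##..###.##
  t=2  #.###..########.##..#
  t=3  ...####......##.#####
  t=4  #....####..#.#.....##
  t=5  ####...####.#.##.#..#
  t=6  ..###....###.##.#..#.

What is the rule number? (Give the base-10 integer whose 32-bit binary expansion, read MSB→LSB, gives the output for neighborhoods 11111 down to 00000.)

2001558866

  ##### -> .   bit 31 = 0  t=2,i=9
  ####. -> #   bit 30 = 1  t=2,i=13
  ###.# -> #   bit 29 = 1  t=0,i=8
  ###.. -> #   bit 28 = 1  t=2,i=4
  ##.## -> .   bit 27 = 0  t=0,i=9
  ##.#. -> #   bit 26 = 1  t=0,i=17
  ##..# -> #   bit 25 = 1  t=1,i=9
  ##... -> #   bit 24 = 1  t=1,i=4
  #.### -> .   bit 23 = 0  t=0,i=10
  #.##. -> #   bit 22 = 1  t=1,i=2
  #.#.# -> .   bit 21 = 0  t=5,i=12
  #.#.. -> .   bit 20 = 0  t=0,i=18
  #..## -> #   bit 19 = 1  t=1,i=10
  #..#. -> #   bit 18 = 1  t=4,i=10
  #...# -> .   bit 17 = 0  t=0,i=4
  #.... -> #   bit 16 = 1  t=0,i=20
  .#### -> .   bit 15 = 0  t=2,i=8
  .###. -> #   bit 14 = 1  t=0,i=7
  .##.# -> .   bit 13 = 0  t=2,i=0
  .##.. -> #   bit 12 = 1  t=1,i=3
  .#.## -> #   bit 11 = 1  t=5,i=13
  .#.#. -> #   bit 10 = 1  t=4,i=12
  .#..# -> .   bit 9 = 0  t=5,i=18
  .#... -> #   bit 8 = 1  t=0,i=3
  ..### -> .   bit 7 = 0  t=0,i=6
  ..##. -> #   bit 6 = 1  t=1,i=7
  ..#.# -> .   bit 5 = 0  t=4,i=11
  ..#.. -> #   bit 4 = 1  t=0,i=2
  ...## -> .   bit 3 = 0  t=0,i=5
  ...#. -> .   bit 2 = 0  t=0,i=1
  ....# -> #   bit 1 = 1  t=0,i=0
  ..... -> .   bit 0 = 0  t=3,i=9
  bits 01110111010011010101110101010010 = 2001558866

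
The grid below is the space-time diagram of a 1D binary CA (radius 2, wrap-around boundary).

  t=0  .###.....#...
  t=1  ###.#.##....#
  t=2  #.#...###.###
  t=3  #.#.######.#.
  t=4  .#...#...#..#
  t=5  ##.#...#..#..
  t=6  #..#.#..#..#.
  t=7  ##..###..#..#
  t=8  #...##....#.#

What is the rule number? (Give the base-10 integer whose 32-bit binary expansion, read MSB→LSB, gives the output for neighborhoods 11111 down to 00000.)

  #####|.  b31=0 t=3,i=6
  ####.|.  b30=0 t=1,i=1
  ###.#|#  b29=1 t=1,i=2
  ###..|.  b28=0 t=0,i=3
  ##.##|#  b27=1 t=2,i=9
  ##.#.|.  b26=0 t=1,i=3
  ##..#|.  b25=0 t=7,i=2
  ##...|#  b24=1 t=0,i=4
  #.###|.  b23=0 t=2,i=10
  #.##.|#  b22=1 t=1,i=6
  #.#.#|.  b21=0 t=1,i=4
  #.#..|#  b20=1 t=2,i=2
  #..##|.  b19=0 t=5,i=12
  #..#.|.  b18=0 t=4,i=11
  #...#|#  b17=1 t=2,i=4
  #....|.  b16=0 t=0,i=5
  .####|#  b15=1 t=1,i=0
  .###.|#  b14=1 t=0,i=2
  .##.#|.  b13=0 t=5,i=1
  .##..|#  b12=1 t=1,i=7
  .#.##|.  b11=0 t=1,i=5
  .#.#.|#  b10=1 t=3,i=1
  .#..#|#  b9=1 t=4,i=10
  .#...|.  b8=0 t=0,i=10
  ..###|#  b7=1 t=0,i=1
  ..##.|#  b6=1 t=5,i=0
  ..#.#|.  b5=0 t=4,i=12
  ..#..|.  b4=0 t=0,i=9
  ...##|#  b3=1 t=0,i=0
  ...#.|.  b2=0 t=0,i=8
  ....#|#  b1=1 t=0,i=7
  .....|#  b0=1 t=0,i=6
  bits 00101001010100101101011011001011 = 693294795

693294795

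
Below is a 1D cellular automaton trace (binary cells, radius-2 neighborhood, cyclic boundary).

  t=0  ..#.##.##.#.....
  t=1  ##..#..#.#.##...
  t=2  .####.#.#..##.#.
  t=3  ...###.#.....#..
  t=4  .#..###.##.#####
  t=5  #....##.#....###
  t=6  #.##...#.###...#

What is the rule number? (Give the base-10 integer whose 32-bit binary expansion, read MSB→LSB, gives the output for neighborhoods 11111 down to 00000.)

  #####|#  b31=1 t=4,i=13
  ####.|#  b30=1 t=2,i=3
  ###.#|#  b29=1 t=2,i=4
  ###..|#  b28=1 t=5,i=0
  ##.##|.  b27=0 t=0,i=6
  ##.#.|#  b26=1 t=0,i=9
  ##..#|#  b25=1 t=1,i=2
  ##...|.  b24=0 t=1,i=13
  #.###|.  b23=0 t=4,i=11
  #.##.|#  b22=1 t=0,i=4
  #.#.#|.  b21=0 t=1,i=9
  #.#..|.  b20=0 t=0,i=10
  #..##|.  b19=0 t=2,i=0
  #..#.|#  b18=1 t=1,i=3
  #...#|#  b17=1 t=1,i=14
  #....|#  b16=1 t=0,i=12
  .####|.  b15=0 t=2,i=2
  .###.|#  b14=1 t=3,i=4
  .##.#|.  b13=0 t=0,i=5
  .##..|#  b12=1 t=1,i=1
  .#.##|.  b11=0 t=0,i=3
  .#.#.|#  b10=1 t=1,i=8
  .#..#|.  b9=0 t=1,i=5
  .#...|#  b8=1 t=0,i=11
  ..###|.  b7=0 t=2,i=1
  ..##.|.  b6=0 t=1,i=0
  ..#.#|.  b5=0 t=0,i=2
  ..#..|#  b4=1 t=1,i=4
  ...##|.  b3=0 t=1,i=15
  ...#.|#  b2=1 t=0,i=1
  ....#|#  b1=1 t=0,i=0
  .....|.  b0=0 t=0,i=13
  bits 11110110010001110101010100010110 = 4131869974

4131869974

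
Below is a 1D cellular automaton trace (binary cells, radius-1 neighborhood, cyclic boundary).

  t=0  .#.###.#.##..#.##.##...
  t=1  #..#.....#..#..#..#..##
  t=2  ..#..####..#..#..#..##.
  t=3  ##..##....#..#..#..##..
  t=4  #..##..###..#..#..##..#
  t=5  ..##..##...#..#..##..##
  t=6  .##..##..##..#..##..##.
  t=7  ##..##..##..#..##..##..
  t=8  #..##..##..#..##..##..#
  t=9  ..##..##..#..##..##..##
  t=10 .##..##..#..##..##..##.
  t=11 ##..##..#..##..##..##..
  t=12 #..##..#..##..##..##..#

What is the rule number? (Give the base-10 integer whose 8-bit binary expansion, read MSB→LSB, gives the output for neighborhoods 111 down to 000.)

  nb ###: next=.  (t=0,i=4, bit7=0)
  nb ##.: next=.  (t=0,i=5, bit6=0)
  nb #.#: next=.  (t=0,i=2, bit5=0)
  nb #..: next=.  (t=0,i=11, bit4=0)
  nb .##: next=#  (t=0,i=3, bit3=1)
  nb .#.: next=.  (t=0,i=1, bit2=0)
  nb ..#: next=#  (t=0,i=0, bit1=1)
  nb ...: next=#  (t=0,i=21, bit0=1)
  bits 00001011 = 11

11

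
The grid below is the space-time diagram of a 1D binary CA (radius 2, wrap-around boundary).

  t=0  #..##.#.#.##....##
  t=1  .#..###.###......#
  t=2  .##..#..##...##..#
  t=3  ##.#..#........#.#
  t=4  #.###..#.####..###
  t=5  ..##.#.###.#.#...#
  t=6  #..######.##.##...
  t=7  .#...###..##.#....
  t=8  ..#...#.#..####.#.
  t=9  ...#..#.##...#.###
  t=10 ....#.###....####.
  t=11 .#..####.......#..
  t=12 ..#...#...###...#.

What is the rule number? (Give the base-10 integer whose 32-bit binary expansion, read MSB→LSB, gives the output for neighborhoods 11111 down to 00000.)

3337644833

  #####|#  b31=1 t=6,i=5
  ####.|#  b30=1 t=4,i=11
  ###.#|.  b29=0 t=1,i=6
  ###..|.  b28=0 t=0,i=0
  ##.##|.  b27=0 t=1,i=7
  ##.#.|#  b26=1 t=0,i=5
  ##..#|#  b25=1 t=0,i=1
  ##...|.  b24=0 t=0,i=12
  #.###|#  b23=1 t=1,i=8
  #.##.|#  b22=1 t=0,i=10
  #.#.#|#  b21=1 t=0,i=6
  #.#..|#  b20=1 t=1,i=1
  #..##|.  b19=0 t=0,i=2
  #..#.|.  b18=0 t=2,i=4
  #...#|.  b17=0 t=2,i=11
  #....|.  b16=0 t=0,i=13
  .####|.  b15=0 t=4,i=10
  .###.|#  b14=1 t=0,i=17
  .##.#|#  b13=1 t=0,i=4
  .##..|.  b12=0 t=0,i=11
  .#.##|#  b11=1 t=0,i=9
  .#.#.|.  b10=0 t=0,i=7
  .#..#|#  b9=1 t=1,i=2
  .#...|#  b8=1 t=3,i=7
  ..###|.  b7=0 t=0,i=16
  ..##.|.  b6=0 t=0,i=3
  ..#.#|#  b5=1 t=1,i=17
  ..#..|.  b4=0 t=2,i=5
  ...##|.  b3=0 t=0,i=15
  ...#.|.  b2=0 t=1,i=16
  ....#|.  b1=0 t=0,i=14
  .....|#  b0=1 t=1,i=13
  bits 11000110111100000110101100100001 = 3337644833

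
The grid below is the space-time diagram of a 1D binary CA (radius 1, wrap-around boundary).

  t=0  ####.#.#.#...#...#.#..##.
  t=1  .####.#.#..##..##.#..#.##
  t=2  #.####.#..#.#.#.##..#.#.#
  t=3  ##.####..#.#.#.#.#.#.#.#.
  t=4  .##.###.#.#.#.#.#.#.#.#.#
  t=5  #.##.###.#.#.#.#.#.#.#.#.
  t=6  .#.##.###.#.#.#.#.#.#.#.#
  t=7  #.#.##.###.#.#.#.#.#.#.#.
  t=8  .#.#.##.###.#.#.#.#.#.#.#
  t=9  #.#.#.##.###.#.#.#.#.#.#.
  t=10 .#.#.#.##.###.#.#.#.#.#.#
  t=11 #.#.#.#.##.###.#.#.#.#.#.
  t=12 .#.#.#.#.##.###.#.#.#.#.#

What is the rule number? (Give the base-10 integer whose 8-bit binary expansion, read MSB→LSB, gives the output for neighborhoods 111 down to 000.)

  ###|#  b7=1 t=0,i=1
  ##.|#  b6=1 t=0,i=3
  #.#|#  b5=1 t=0,i=4
  #..|.  b4=0 t=0,i=10
  .##|.  b3=0 t=0,i=0
  .#.|.  b2=0 t=0,i=5
  ..#|#  b1=1 t=0,i=12
  ...|#  b0=1 t=0,i=11
  bits 11100011 = 227

227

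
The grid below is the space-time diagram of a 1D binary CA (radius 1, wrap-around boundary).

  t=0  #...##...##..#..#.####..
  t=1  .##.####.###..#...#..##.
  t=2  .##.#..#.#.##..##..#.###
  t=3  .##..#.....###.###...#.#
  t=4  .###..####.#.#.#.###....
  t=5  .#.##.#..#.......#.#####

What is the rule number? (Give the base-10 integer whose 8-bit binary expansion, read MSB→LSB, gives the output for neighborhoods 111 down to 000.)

  ###|.  b7=0 t=0,i=19
  ##.|#  b6=1 t=0,i=5
  #.#|.  b5=0 t=0,i=17
  #..|#  b4=1 t=0,i=1
  .##|#  b3=1 t=0,i=4
  .#.|.  b2=0 t=0,i=0
  ..#|.  b1=0 t=0,i=3
  ...|#  b0=1 t=0,i=2
  bits 01011001 = 89

89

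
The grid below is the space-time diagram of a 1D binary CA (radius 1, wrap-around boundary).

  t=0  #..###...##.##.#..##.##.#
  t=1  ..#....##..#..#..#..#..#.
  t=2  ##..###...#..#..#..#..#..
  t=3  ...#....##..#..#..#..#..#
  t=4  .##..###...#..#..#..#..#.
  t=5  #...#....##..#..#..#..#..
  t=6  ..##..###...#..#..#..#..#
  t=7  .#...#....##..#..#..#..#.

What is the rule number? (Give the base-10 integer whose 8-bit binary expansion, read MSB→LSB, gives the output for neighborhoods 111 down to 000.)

35

  nb ###: next=.  (t=0,i=4, bit7=0)
  nb ##.: next=.  (t=0,i=0, bit6=0)
  nb #.#: next=#  (t=0,i=11, bit5=1)
  nb #..: next=.  (t=0,i=1, bit4=0)
  nb .##: next=.  (t=0,i=3, bit3=0)
  nb .#.: next=.  (t=0,i=15, bit2=0)
  nb ..#: next=#  (t=0,i=2, bit1=1)
  nb ...: next=#  (t=0,i=7, bit0=1)
  bits 00100011 = 35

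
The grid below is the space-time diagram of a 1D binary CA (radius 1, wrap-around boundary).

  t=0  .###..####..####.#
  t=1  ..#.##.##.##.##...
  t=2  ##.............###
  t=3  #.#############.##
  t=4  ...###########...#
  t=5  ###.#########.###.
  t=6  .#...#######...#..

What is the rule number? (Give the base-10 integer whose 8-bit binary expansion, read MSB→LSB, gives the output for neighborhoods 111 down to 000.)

  nb ###: next=#  (t=0,i=2, bit7=1)
  nb ##.: next=.  (t=0,i=3, bit6=0)
  nb #.#: next=.  (t=0,i=0, bit5=0)
  nb #..: next=#  (t=0,i=4, bit4=1)
  nb .##: next=.  (t=0,i=1, bit3=0)
  nb .#.: next=.  (t=0,i=17, bit2=0)
  nb ..#: next=#  (t=0,i=5, bit1=1)
  nb ...: next=#  (t=1,i=0, bit0=1)
  bits 10010011 = 147

147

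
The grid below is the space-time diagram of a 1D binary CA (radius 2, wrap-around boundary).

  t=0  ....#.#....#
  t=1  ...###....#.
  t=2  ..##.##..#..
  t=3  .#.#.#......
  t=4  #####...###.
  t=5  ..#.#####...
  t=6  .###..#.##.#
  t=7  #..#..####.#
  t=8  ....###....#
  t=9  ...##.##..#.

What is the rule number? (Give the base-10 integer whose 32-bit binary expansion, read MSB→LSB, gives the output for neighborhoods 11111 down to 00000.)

  #####|#  b31=1 t=4,i=2
  ####.|.  b30=0 t=4,i=3
  ###.#|.  b29=0 t=4,i=10
  ###..|#  b28=1 t=1,i=5
  ##.##|.  b27=0 t=2,i=4
  ##.#.|.  b26=0 t=6,i=10
  ##..#|.  b25=0 t=2,i=7
  ##...|#  b24=1 t=1,i=6
  #.###|.  b23=0 t=4,i=0
  #.##.|#  b22=1 t=2,i=5
  #.#.#|#  b21=1 t=3,i=3
  #.#..|.  b20=0 t=0,i=6
  #..##|#  b19=1 t=7,i=5
  #..#.|.  b18=0 t=2,i=8
  #...#|#  b17=1 t=4,i=6
  #....|.  b16=0 t=0,i=1
  .####|.  b15=0 t=4,i=1
  .###.|.  b14=0 t=1,i=4
  .##.#|#  b13=1 t=2,i=3
  .##..|.  b12=0 t=2,i=6
  .#.##|#  b11=1 t=5,i=3
  .#.#.|#  b10=1 t=0,i=5
  .#..#|#  b9=1 t=7,i=4
  .#...|.  b8=0 t=0,i=0
  ..###|#  b7=1 t=1,i=3
  ..##.|.  b6=0 t=2,i=2
  ..#.#|#  b5=1 t=0,i=4
  ..#..|.  b4=0 t=0,i=11
  ...##|#  b3=1 t=1,i=2
  ...#.|#  b2=1 t=0,i=3
  ....#|.  b1=0 t=0,i=2
  .....|#  b0=1 t=3,i=8
  bits 10010001011010100010111010101101 = 2439655085

2439655085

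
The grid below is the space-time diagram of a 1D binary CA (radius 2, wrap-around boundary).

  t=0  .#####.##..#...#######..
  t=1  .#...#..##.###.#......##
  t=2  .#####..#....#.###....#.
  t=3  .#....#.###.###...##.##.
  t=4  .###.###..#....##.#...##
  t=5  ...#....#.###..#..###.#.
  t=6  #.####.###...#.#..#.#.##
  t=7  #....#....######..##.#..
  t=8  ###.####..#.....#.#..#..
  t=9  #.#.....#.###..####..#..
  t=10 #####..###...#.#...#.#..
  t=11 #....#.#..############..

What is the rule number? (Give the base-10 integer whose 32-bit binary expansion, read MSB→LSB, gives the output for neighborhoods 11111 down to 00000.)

588455412

  #####|.  b31=0 t=0,i=3
  ####.|.  b30=0 t=0,i=4
  ###.#|#  b29=1 t=0,i=5
  ###..|.  b28=0 t=0,i=21
  ##.##|.  b27=0 t=0,i=6
  ##.#.|.  b26=0 t=1,i=0
  ##..#|#  b25=1 t=0,i=9
  ##...|#  b24=1 t=0,i=22
  #.###|.  b23=0 t=1,i=11
  #.##.|.  b22=0 t=0,i=7
  #.#.#|.  b21=0 t=6,i=20
  #.#..|#  b20=1 t=1,i=1
  #..##|.  b19=0 t=1,i=7
  #..#.|.  b18=0 t=0,i=10
  #...#|#  b17=1 t=0,i=13
  #....|#  b16=1 t=1,i=17
  .####|.  b15=0 t=0,i=2
  .###.|.  b14=0 t=1,i=12
  .##.#|.  b13=0 t=1,i=9
  .##..|#  b12=1 t=0,i=8
  .#.##|#  b11=1 t=2,i=14
  .#.#.|#  b10=1 t=6,i=14
  .#..#|.  b9=0 t=1,i=6
  .#...|#  b8=1 t=0,i=12
  ..###|#  b7=1 t=0,i=1
  ..##.|#  b6=1 t=1,i=8
  ..#.#|#  b5=1 t=2,i=13
  ..#..|#  b4=1 t=0,i=11
  ...##|.  b3=0 t=0,i=0
  ...#.|#  b2=1 t=1,i=4
  ....#|.  b1=0 t=1,i=20
  .....|.  b0=0 t=1,i=18
  bits 00100011000100110001110111110100 = 588455412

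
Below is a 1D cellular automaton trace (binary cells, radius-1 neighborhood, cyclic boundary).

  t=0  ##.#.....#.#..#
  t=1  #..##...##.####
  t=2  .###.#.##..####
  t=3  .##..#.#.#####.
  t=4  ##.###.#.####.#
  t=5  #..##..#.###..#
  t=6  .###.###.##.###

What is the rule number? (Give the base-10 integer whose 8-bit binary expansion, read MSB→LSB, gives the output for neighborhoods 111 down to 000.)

  [7] ### => #  t=0,i=0
  [6] ##. => .  t=0,i=1
  [5] #.# => .  t=0,i=2
  [4] #.. => #  t=0,i=4
  [3] .## => #  t=0,i=14
  [2] .#. => #  t=0,i=3
  [1] ..# => #  t=0,i=8
  [0] ... => .  t=0,i=5
  bits 10011110 = 158

158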